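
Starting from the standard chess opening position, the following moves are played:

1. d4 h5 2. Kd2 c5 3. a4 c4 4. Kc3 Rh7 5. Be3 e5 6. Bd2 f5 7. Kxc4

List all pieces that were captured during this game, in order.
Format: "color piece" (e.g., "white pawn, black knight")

Tracking captures:
  Kxc4: captured black pawn

black pawn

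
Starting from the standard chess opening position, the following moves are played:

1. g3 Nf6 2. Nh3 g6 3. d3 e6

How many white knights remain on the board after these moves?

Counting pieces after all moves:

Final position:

  a b c d e f g h
  ─────────────────
8│♜ ♞ ♝ ♛ ♚ ♝ · ♜│8
7│♟ ♟ ♟ ♟ · ♟ · ♟│7
6│· · · · ♟ ♞ ♟ ·│6
5│· · · · · · · ·│5
4│· · · · · · · ·│4
3│· · · ♙ · · ♙ ♘│3
2│♙ ♙ ♙ · ♙ ♙ · ♙│2
1│♖ ♘ ♗ ♕ ♔ ♗ · ♖│1
  ─────────────────
  a b c d e f g h


2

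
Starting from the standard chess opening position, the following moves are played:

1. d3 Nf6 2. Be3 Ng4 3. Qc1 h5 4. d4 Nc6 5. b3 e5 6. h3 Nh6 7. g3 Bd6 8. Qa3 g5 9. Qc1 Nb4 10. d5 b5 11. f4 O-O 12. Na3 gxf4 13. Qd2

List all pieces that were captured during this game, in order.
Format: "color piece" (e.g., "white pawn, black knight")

Tracking captures:
  gxf4: captured white pawn

white pawn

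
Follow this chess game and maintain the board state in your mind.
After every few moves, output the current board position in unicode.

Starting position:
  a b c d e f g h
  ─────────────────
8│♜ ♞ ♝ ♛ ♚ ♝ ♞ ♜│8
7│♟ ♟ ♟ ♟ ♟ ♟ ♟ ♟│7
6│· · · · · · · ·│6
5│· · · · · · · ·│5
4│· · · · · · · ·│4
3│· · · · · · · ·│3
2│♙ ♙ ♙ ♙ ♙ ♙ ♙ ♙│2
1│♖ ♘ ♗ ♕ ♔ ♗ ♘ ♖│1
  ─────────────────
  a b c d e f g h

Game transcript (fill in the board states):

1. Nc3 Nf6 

  a b c d e f g h
  ─────────────────
8│♜ ♞ ♝ ♛ ♚ ♝ · ♜│8
7│♟ ♟ ♟ ♟ ♟ ♟ ♟ ♟│7
6│· · · · · ♞ · ·│6
5│· · · · · · · ·│5
4│· · · · · · · ·│4
3│· · ♘ · · · · ·│3
2│♙ ♙ ♙ ♙ ♙ ♙ ♙ ♙│2
1│♖ · ♗ ♕ ♔ ♗ ♘ ♖│1
  ─────────────────
  a b c d e f g h

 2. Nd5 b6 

  a b c d e f g h
  ─────────────────
8│♜ ♞ ♝ ♛ ♚ ♝ · ♜│8
7│♟ · ♟ ♟ ♟ ♟ ♟ ♟│7
6│· ♟ · · · ♞ · ·│6
5│· · · ♘ · · · ·│5
4│· · · · · · · ·│4
3│· · · · · · · ·│3
2│♙ ♙ ♙ ♙ ♙ ♙ ♙ ♙│2
1│♖ · ♗ ♕ ♔ ♗ ♘ ♖│1
  ─────────────────
  a b c d e f g h

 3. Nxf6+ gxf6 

  a b c d e f g h
  ─────────────────
8│♜ ♞ ♝ ♛ ♚ ♝ · ♜│8
7│♟ · ♟ ♟ ♟ ♟ · ♟│7
6│· ♟ · · · ♟ · ·│6
5│· · · · · · · ·│5
4│· · · · · · · ·│4
3│· · · · · · · ·│3
2│♙ ♙ ♙ ♙ ♙ ♙ ♙ ♙│2
1│♖ · ♗ ♕ ♔ ♗ ♘ ♖│1
  ─────────────────
  a b c d e f g h



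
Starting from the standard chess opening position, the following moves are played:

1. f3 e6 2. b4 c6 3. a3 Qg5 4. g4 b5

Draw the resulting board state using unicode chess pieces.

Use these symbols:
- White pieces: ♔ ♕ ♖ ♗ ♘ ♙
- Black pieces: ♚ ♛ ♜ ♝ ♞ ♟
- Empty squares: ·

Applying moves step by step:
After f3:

♜ ♞ ♝ ♛ ♚ ♝ ♞ ♜
♟ ♟ ♟ ♟ ♟ ♟ ♟ ♟
· · · · · · · ·
· · · · · · · ·
· · · · · · · ·
· · · · · ♙ · ·
♙ ♙ ♙ ♙ ♙ · ♙ ♙
♖ ♘ ♗ ♕ ♔ ♗ ♘ ♖


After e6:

♜ ♞ ♝ ♛ ♚ ♝ ♞ ♜
♟ ♟ ♟ ♟ · ♟ ♟ ♟
· · · · ♟ · · ·
· · · · · · · ·
· · · · · · · ·
· · · · · ♙ · ·
♙ ♙ ♙ ♙ ♙ · ♙ ♙
♖ ♘ ♗ ♕ ♔ ♗ ♘ ♖


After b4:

♜ ♞ ♝ ♛ ♚ ♝ ♞ ♜
♟ ♟ ♟ ♟ · ♟ ♟ ♟
· · · · ♟ · · ·
· · · · · · · ·
· ♙ · · · · · ·
· · · · · ♙ · ·
♙ · ♙ ♙ ♙ · ♙ ♙
♖ ♘ ♗ ♕ ♔ ♗ ♘ ♖


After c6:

♜ ♞ ♝ ♛ ♚ ♝ ♞ ♜
♟ ♟ · ♟ · ♟ ♟ ♟
· · ♟ · ♟ · · ·
· · · · · · · ·
· ♙ · · · · · ·
· · · · · ♙ · ·
♙ · ♙ ♙ ♙ · ♙ ♙
♖ ♘ ♗ ♕ ♔ ♗ ♘ ♖


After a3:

♜ ♞ ♝ ♛ ♚ ♝ ♞ ♜
♟ ♟ · ♟ · ♟ ♟ ♟
· · ♟ · ♟ · · ·
· · · · · · · ·
· ♙ · · · · · ·
♙ · · · · ♙ · ·
· · ♙ ♙ ♙ · ♙ ♙
♖ ♘ ♗ ♕ ♔ ♗ ♘ ♖


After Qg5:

♜ ♞ ♝ · ♚ ♝ ♞ ♜
♟ ♟ · ♟ · ♟ ♟ ♟
· · ♟ · ♟ · · ·
· · · · · · ♛ ·
· ♙ · · · · · ·
♙ · · · · ♙ · ·
· · ♙ ♙ ♙ · ♙ ♙
♖ ♘ ♗ ♕ ♔ ♗ ♘ ♖


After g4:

♜ ♞ ♝ · ♚ ♝ ♞ ♜
♟ ♟ · ♟ · ♟ ♟ ♟
· · ♟ · ♟ · · ·
· · · · · · ♛ ·
· ♙ · · · · ♙ ·
♙ · · · · ♙ · ·
· · ♙ ♙ ♙ · · ♙
♖ ♘ ♗ ♕ ♔ ♗ ♘ ♖


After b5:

♜ ♞ ♝ · ♚ ♝ ♞ ♜
♟ · · ♟ · ♟ ♟ ♟
· · ♟ · ♟ · · ·
· ♟ · · · · ♛ ·
· ♙ · · · · ♙ ·
♙ · · · · ♙ · ·
· · ♙ ♙ ♙ · · ♙
♖ ♘ ♗ ♕ ♔ ♗ ♘ ♖



  a b c d e f g h
  ─────────────────
8│♜ ♞ ♝ · ♚ ♝ ♞ ♜│8
7│♟ · · ♟ · ♟ ♟ ♟│7
6│· · ♟ · ♟ · · ·│6
5│· ♟ · · · · ♛ ·│5
4│· ♙ · · · · ♙ ·│4
3│♙ · · · · ♙ · ·│3
2│· · ♙ ♙ ♙ · · ♙│2
1│♖ ♘ ♗ ♕ ♔ ♗ ♘ ♖│1
  ─────────────────
  a b c d e f g h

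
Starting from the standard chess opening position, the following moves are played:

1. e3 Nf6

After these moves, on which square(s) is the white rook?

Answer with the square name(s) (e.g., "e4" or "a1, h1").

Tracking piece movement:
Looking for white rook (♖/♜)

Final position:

  a b c d e f g h
  ─────────────────
8│♜ ♞ ♝ ♛ ♚ ♝ · ♜│8
7│♟ ♟ ♟ ♟ ♟ ♟ ♟ ♟│7
6│· · · · · ♞ · ·│6
5│· · · · · · · ·│5
4│· · · · · · · ·│4
3│· · · · ♙ · · ·│3
2│♙ ♙ ♙ ♙ · ♙ ♙ ♙│2
1│♖ ♘ ♗ ♕ ♔ ♗ ♘ ♖│1
  ─────────────────
  a b c d e f g h


a1, h1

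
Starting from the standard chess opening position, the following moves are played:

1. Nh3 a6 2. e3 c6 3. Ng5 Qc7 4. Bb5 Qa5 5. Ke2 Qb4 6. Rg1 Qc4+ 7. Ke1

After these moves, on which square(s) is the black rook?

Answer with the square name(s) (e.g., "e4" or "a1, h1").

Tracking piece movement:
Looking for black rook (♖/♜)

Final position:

  a b c d e f g h
  ─────────────────
8│♜ ♞ ♝ · ♚ ♝ ♞ ♜│8
7│· ♟ · ♟ ♟ ♟ ♟ ♟│7
6│♟ · ♟ · · · · ·│6
5│· ♗ · · · · ♘ ·│5
4│· · ♛ · · · · ·│4
3│· · · · ♙ · · ·│3
2│♙ ♙ ♙ ♙ · ♙ ♙ ♙│2
1│♖ ♘ ♗ ♕ ♔ · ♖ ·│1
  ─────────────────
  a b c d e f g h


a8, h8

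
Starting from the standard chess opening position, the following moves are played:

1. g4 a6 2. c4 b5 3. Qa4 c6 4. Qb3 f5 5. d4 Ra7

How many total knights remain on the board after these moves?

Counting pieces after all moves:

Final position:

  a b c d e f g h
  ─────────────────
8│· ♞ ♝ ♛ ♚ ♝ ♞ ♜│8
7│♜ · · ♟ ♟ · ♟ ♟│7
6│♟ · ♟ · · · · ·│6
5│· ♟ · · · ♟ · ·│5
4│· · ♙ ♙ · · ♙ ·│4
3│· ♕ · · · · · ·│3
2│♙ ♙ · · ♙ ♙ · ♙│2
1│♖ ♘ ♗ · ♔ ♗ ♘ ♖│1
  ─────────────────
  a b c d e f g h


4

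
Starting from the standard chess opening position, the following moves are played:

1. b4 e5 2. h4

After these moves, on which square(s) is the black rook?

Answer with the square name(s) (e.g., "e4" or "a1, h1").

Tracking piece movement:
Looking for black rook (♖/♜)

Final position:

  a b c d e f g h
  ─────────────────
8│♜ ♞ ♝ ♛ ♚ ♝ ♞ ♜│8
7│♟ ♟ ♟ ♟ · ♟ ♟ ♟│7
6│· · · · · · · ·│6
5│· · · · ♟ · · ·│5
4│· ♙ · · · · · ♙│4
3│· · · · · · · ·│3
2│♙ · ♙ ♙ ♙ ♙ ♙ ·│2
1│♖ ♘ ♗ ♕ ♔ ♗ ♘ ♖│1
  ─────────────────
  a b c d e f g h


a8, h8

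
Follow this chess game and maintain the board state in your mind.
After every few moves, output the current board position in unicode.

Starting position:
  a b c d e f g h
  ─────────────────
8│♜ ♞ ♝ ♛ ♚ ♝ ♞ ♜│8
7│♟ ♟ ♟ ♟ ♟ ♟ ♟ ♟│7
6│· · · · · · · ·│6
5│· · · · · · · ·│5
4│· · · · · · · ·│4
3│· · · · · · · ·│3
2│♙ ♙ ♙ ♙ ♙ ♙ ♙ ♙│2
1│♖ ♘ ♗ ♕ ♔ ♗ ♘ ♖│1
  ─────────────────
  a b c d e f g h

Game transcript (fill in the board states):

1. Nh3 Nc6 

  a b c d e f g h
  ─────────────────
8│♜ · ♝ ♛ ♚ ♝ ♞ ♜│8
7│♟ ♟ ♟ ♟ ♟ ♟ ♟ ♟│7
6│· · ♞ · · · · ·│6
5│· · · · · · · ·│5
4│· · · · · · · ·│4
3│· · · · · · · ♘│3
2│♙ ♙ ♙ ♙ ♙ ♙ ♙ ♙│2
1│♖ ♘ ♗ ♕ ♔ ♗ · ♖│1
  ─────────────────
  a b c d e f g h

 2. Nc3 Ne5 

  a b c d e f g h
  ─────────────────
8│♜ · ♝ ♛ ♚ ♝ ♞ ♜│8
7│♟ ♟ ♟ ♟ ♟ ♟ ♟ ♟│7
6│· · · · · · · ·│6
5│· · · · ♞ · · ·│5
4│· · · · · · · ·│4
3│· · ♘ · · · · ♘│3
2│♙ ♙ ♙ ♙ ♙ ♙ ♙ ♙│2
1│♖ · ♗ ♕ ♔ ♗ · ♖│1
  ─────────────────
  a b c d e f g h

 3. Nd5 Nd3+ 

  a b c d e f g h
  ─────────────────
8│♜ · ♝ ♛ ♚ ♝ ♞ ♜│8
7│♟ ♟ ♟ ♟ ♟ ♟ ♟ ♟│7
6│· · · · · · · ·│6
5│· · · ♘ · · · ·│5
4│· · · · · · · ·│4
3│· · · ♞ · · · ♘│3
2│♙ ♙ ♙ ♙ ♙ ♙ ♙ ♙│2
1│♖ · ♗ ♕ ♔ ♗ · ♖│1
  ─────────────────
  a b c d e f g h

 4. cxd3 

  a b c d e f g h
  ─────────────────
8│♜ · ♝ ♛ ♚ ♝ ♞ ♜│8
7│♟ ♟ ♟ ♟ ♟ ♟ ♟ ♟│7
6│· · · · · · · ·│6
5│· · · ♘ · · · ·│5
4│· · · · · · · ·│4
3│· · · ♙ · · · ♘│3
2│♙ ♙ · ♙ ♙ ♙ ♙ ♙│2
1│♖ · ♗ ♕ ♔ ♗ · ♖│1
  ─────────────────
  a b c d e f g h


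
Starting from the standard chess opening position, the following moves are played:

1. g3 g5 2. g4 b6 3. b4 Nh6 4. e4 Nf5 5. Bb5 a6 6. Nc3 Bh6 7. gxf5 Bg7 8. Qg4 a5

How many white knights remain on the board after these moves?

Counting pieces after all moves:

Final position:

  a b c d e f g h
  ─────────────────
8│♜ ♞ ♝ ♛ ♚ · · ♜│8
7│· · ♟ ♟ ♟ ♟ ♝ ♟│7
6│· ♟ · · · · · ·│6
5│♟ ♗ · · · ♙ ♟ ·│5
4│· ♙ · · ♙ · ♕ ·│4
3│· · ♘ · · · · ·│3
2│♙ · ♙ ♙ · ♙ · ♙│2
1│♖ · ♗ · ♔ · ♘ ♖│1
  ─────────────────
  a b c d e f g h


2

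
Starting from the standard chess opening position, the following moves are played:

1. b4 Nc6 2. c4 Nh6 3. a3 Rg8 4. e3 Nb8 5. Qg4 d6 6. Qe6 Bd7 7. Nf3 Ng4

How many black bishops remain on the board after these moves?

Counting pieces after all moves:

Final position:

  a b c d e f g h
  ─────────────────
8│♜ ♞ · ♛ ♚ ♝ ♜ ·│8
7│♟ ♟ ♟ ♝ ♟ ♟ ♟ ♟│7
6│· · · ♟ ♕ · · ·│6
5│· · · · · · · ·│5
4│· ♙ ♙ · · · ♞ ·│4
3│♙ · · · ♙ ♘ · ·│3
2│· · · ♙ · ♙ ♙ ♙│2
1│♖ ♘ ♗ · ♔ ♗ · ♖│1
  ─────────────────
  a b c d e f g h


2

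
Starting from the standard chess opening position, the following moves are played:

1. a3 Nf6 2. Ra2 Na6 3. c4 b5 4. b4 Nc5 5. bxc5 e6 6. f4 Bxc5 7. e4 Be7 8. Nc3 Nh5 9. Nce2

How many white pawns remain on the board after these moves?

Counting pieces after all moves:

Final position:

  a b c d e f g h
  ─────────────────
8│♜ · ♝ ♛ ♚ · · ♜│8
7│♟ · ♟ ♟ ♝ ♟ ♟ ♟│7
6│· · · · ♟ · · ·│6
5│· ♟ · · · · · ♞│5
4│· · ♙ · ♙ ♙ · ·│4
3│♙ · · · · · · ·│3
2│♖ · · ♙ ♘ · ♙ ♙│2
1│· · ♗ ♕ ♔ ♗ ♘ ♖│1
  ─────────────────
  a b c d e f g h


7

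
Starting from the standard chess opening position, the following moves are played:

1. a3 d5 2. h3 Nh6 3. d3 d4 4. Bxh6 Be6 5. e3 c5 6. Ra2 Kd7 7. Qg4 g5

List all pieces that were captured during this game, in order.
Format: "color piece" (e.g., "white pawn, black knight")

Tracking captures:
  Bxh6: captured black knight

black knight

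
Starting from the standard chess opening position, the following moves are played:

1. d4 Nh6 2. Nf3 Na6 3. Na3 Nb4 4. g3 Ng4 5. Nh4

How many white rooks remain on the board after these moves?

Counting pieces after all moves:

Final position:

  a b c d e f g h
  ─────────────────
8│♜ · ♝ ♛ ♚ ♝ · ♜│8
7│♟ ♟ ♟ ♟ ♟ ♟ ♟ ♟│7
6│· · · · · · · ·│6
5│· · · · · · · ·│5
4│· ♞ · ♙ · · ♞ ♘│4
3│♘ · · · · · ♙ ·│3
2│♙ ♙ ♙ · ♙ ♙ · ♙│2
1│♖ · ♗ ♕ ♔ ♗ · ♖│1
  ─────────────────
  a b c d e f g h


2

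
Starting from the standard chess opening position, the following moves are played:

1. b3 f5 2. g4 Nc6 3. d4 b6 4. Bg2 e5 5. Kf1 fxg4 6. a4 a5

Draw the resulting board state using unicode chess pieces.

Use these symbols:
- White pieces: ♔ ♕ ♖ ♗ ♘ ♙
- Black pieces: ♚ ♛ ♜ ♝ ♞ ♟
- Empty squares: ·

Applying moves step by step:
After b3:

♜ ♞ ♝ ♛ ♚ ♝ ♞ ♜
♟ ♟ ♟ ♟ ♟ ♟ ♟ ♟
· · · · · · · ·
· · · · · · · ·
· · · · · · · ·
· ♙ · · · · · ·
♙ · ♙ ♙ ♙ ♙ ♙ ♙
♖ ♘ ♗ ♕ ♔ ♗ ♘ ♖


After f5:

♜ ♞ ♝ ♛ ♚ ♝ ♞ ♜
♟ ♟ ♟ ♟ ♟ · ♟ ♟
· · · · · · · ·
· · · · · ♟ · ·
· · · · · · · ·
· ♙ · · · · · ·
♙ · ♙ ♙ ♙ ♙ ♙ ♙
♖ ♘ ♗ ♕ ♔ ♗ ♘ ♖


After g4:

♜ ♞ ♝ ♛ ♚ ♝ ♞ ♜
♟ ♟ ♟ ♟ ♟ · ♟ ♟
· · · · · · · ·
· · · · · ♟ · ·
· · · · · · ♙ ·
· ♙ · · · · · ·
♙ · ♙ ♙ ♙ ♙ · ♙
♖ ♘ ♗ ♕ ♔ ♗ ♘ ♖


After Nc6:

♜ · ♝ ♛ ♚ ♝ ♞ ♜
♟ ♟ ♟ ♟ ♟ · ♟ ♟
· · ♞ · · · · ·
· · · · · ♟ · ·
· · · · · · ♙ ·
· ♙ · · · · · ·
♙ · ♙ ♙ ♙ ♙ · ♙
♖ ♘ ♗ ♕ ♔ ♗ ♘ ♖


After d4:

♜ · ♝ ♛ ♚ ♝ ♞ ♜
♟ ♟ ♟ ♟ ♟ · ♟ ♟
· · ♞ · · · · ·
· · · · · ♟ · ·
· · · ♙ · · ♙ ·
· ♙ · · · · · ·
♙ · ♙ · ♙ ♙ · ♙
♖ ♘ ♗ ♕ ♔ ♗ ♘ ♖


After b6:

♜ · ♝ ♛ ♚ ♝ ♞ ♜
♟ · ♟ ♟ ♟ · ♟ ♟
· ♟ ♞ · · · · ·
· · · · · ♟ · ·
· · · ♙ · · ♙ ·
· ♙ · · · · · ·
♙ · ♙ · ♙ ♙ · ♙
♖ ♘ ♗ ♕ ♔ ♗ ♘ ♖


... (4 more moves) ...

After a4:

♜ · ♝ ♛ ♚ ♝ ♞ ♜
♟ · ♟ ♟ · · ♟ ♟
· ♟ ♞ · · · · ·
· · · · ♟ · · ·
♙ · · ♙ · · ♟ ·
· ♙ · · · · · ·
· · ♙ · ♙ ♙ ♗ ♙
♖ ♘ ♗ ♕ · ♔ ♘ ♖


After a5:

♜ · ♝ ♛ ♚ ♝ ♞ ♜
· · ♟ ♟ · · ♟ ♟
· ♟ ♞ · · · · ·
♟ · · · ♟ · · ·
♙ · · ♙ · · ♟ ·
· ♙ · · · · · ·
· · ♙ · ♙ ♙ ♗ ♙
♖ ♘ ♗ ♕ · ♔ ♘ ♖



  a b c d e f g h
  ─────────────────
8│♜ · ♝ ♛ ♚ ♝ ♞ ♜│8
7│· · ♟ ♟ · · ♟ ♟│7
6│· ♟ ♞ · · · · ·│6
5│♟ · · · ♟ · · ·│5
4│♙ · · ♙ · · ♟ ·│4
3│· ♙ · · · · · ·│3
2│· · ♙ · ♙ ♙ ♗ ♙│2
1│♖ ♘ ♗ ♕ · ♔ ♘ ♖│1
  ─────────────────
  a b c d e f g h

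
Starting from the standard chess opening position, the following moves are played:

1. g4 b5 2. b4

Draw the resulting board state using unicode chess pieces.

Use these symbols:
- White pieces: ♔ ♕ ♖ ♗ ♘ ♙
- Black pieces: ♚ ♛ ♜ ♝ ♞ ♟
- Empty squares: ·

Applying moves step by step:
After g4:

♜ ♞ ♝ ♛ ♚ ♝ ♞ ♜
♟ ♟ ♟ ♟ ♟ ♟ ♟ ♟
· · · · · · · ·
· · · · · · · ·
· · · · · · ♙ ·
· · · · · · · ·
♙ ♙ ♙ ♙ ♙ ♙ · ♙
♖ ♘ ♗ ♕ ♔ ♗ ♘ ♖


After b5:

♜ ♞ ♝ ♛ ♚ ♝ ♞ ♜
♟ · ♟ ♟ ♟ ♟ ♟ ♟
· · · · · · · ·
· ♟ · · · · · ·
· · · · · · ♙ ·
· · · · · · · ·
♙ ♙ ♙ ♙ ♙ ♙ · ♙
♖ ♘ ♗ ♕ ♔ ♗ ♘ ♖


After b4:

♜ ♞ ♝ ♛ ♚ ♝ ♞ ♜
♟ · ♟ ♟ ♟ ♟ ♟ ♟
· · · · · · · ·
· ♟ · · · · · ·
· ♙ · · · · ♙ ·
· · · · · · · ·
♙ · ♙ ♙ ♙ ♙ · ♙
♖ ♘ ♗ ♕ ♔ ♗ ♘ ♖



  a b c d e f g h
  ─────────────────
8│♜ ♞ ♝ ♛ ♚ ♝ ♞ ♜│8
7│♟ · ♟ ♟ ♟ ♟ ♟ ♟│7
6│· · · · · · · ·│6
5│· ♟ · · · · · ·│5
4│· ♙ · · · · ♙ ·│4
3│· · · · · · · ·│3
2│♙ · ♙ ♙ ♙ ♙ · ♙│2
1│♖ ♘ ♗ ♕ ♔ ♗ ♘ ♖│1
  ─────────────────
  a b c d e f g h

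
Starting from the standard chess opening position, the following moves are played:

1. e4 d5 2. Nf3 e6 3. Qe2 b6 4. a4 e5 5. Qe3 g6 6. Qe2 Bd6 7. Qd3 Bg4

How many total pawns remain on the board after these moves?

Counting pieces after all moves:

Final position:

  a b c d e f g h
  ─────────────────
8│♜ ♞ · ♛ ♚ · ♞ ♜│8
7│♟ · ♟ · · ♟ · ♟│7
6│· ♟ · ♝ · · ♟ ·│6
5│· · · ♟ ♟ · · ·│5
4│♙ · · · ♙ · ♝ ·│4
3│· · · ♕ · ♘ · ·│3
2│· ♙ ♙ ♙ · ♙ ♙ ♙│2
1│♖ ♘ ♗ · ♔ ♗ · ♖│1
  ─────────────────
  a b c d e f g h


16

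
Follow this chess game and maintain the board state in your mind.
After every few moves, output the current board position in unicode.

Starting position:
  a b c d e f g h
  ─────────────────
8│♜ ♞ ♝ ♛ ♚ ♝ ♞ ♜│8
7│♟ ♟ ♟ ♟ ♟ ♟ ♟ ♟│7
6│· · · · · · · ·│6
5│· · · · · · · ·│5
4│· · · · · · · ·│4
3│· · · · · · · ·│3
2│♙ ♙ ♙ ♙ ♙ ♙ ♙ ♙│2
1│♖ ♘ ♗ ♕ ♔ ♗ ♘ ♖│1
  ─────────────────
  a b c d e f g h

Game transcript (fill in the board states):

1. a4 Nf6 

  a b c d e f g h
  ─────────────────
8│♜ ♞ ♝ ♛ ♚ ♝ · ♜│8
7│♟ ♟ ♟ ♟ ♟ ♟ ♟ ♟│7
6│· · · · · ♞ · ·│6
5│· · · · · · · ·│5
4│♙ · · · · · · ·│4
3│· · · · · · · ·│3
2│· ♙ ♙ ♙ ♙ ♙ ♙ ♙│2
1│♖ ♘ ♗ ♕ ♔ ♗ ♘ ♖│1
  ─────────────────
  a b c d e f g h

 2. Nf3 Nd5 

  a b c d e f g h
  ─────────────────
8│♜ ♞ ♝ ♛ ♚ ♝ · ♜│8
7│♟ ♟ ♟ ♟ ♟ ♟ ♟ ♟│7
6│· · · · · · · ·│6
5│· · · ♞ · · · ·│5
4│♙ · · · · · · ·│4
3│· · · · · ♘ · ·│3
2│· ♙ ♙ ♙ ♙ ♙ ♙ ♙│2
1│♖ ♘ ♗ ♕ ♔ ♗ · ♖│1
  ─────────────────
  a b c d e f g h

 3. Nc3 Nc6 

  a b c d e f g h
  ─────────────────
8│♜ · ♝ ♛ ♚ ♝ · ♜│8
7│♟ ♟ ♟ ♟ ♟ ♟ ♟ ♟│7
6│· · ♞ · · · · ·│6
5│· · · ♞ · · · ·│5
4│♙ · · · · · · ·│4
3│· · ♘ · · ♘ · ·│3
2│· ♙ ♙ ♙ ♙ ♙ ♙ ♙│2
1│♖ · ♗ ♕ ♔ ♗ · ♖│1
  ─────────────────
  a b c d e f g h



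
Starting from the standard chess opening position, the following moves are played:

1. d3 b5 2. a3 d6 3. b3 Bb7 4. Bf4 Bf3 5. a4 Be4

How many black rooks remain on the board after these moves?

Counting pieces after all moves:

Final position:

  a b c d e f g h
  ─────────────────
8│♜ ♞ · ♛ ♚ ♝ ♞ ♜│8
7│♟ · ♟ · ♟ ♟ ♟ ♟│7
6│· · · ♟ · · · ·│6
5│· ♟ · · · · · ·│5
4│♙ · · · ♝ ♗ · ·│4
3│· ♙ · ♙ · · · ·│3
2│· · ♙ · ♙ ♙ ♙ ♙│2
1│♖ ♘ · ♕ ♔ ♗ ♘ ♖│1
  ─────────────────
  a b c d e f g h


2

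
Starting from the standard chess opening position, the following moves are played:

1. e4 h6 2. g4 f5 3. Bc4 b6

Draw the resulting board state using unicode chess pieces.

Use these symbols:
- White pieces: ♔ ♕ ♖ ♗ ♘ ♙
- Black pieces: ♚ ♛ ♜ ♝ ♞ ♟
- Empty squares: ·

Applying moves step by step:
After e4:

♜ ♞ ♝ ♛ ♚ ♝ ♞ ♜
♟ ♟ ♟ ♟ ♟ ♟ ♟ ♟
· · · · · · · ·
· · · · · · · ·
· · · · ♙ · · ·
· · · · · · · ·
♙ ♙ ♙ ♙ · ♙ ♙ ♙
♖ ♘ ♗ ♕ ♔ ♗ ♘ ♖


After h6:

♜ ♞ ♝ ♛ ♚ ♝ ♞ ♜
♟ ♟ ♟ ♟ ♟ ♟ ♟ ·
· · · · · · · ♟
· · · · · · · ·
· · · · ♙ · · ·
· · · · · · · ·
♙ ♙ ♙ ♙ · ♙ ♙ ♙
♖ ♘ ♗ ♕ ♔ ♗ ♘ ♖


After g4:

♜ ♞ ♝ ♛ ♚ ♝ ♞ ♜
♟ ♟ ♟ ♟ ♟ ♟ ♟ ·
· · · · · · · ♟
· · · · · · · ·
· · · · ♙ · ♙ ·
· · · · · · · ·
♙ ♙ ♙ ♙ · ♙ · ♙
♖ ♘ ♗ ♕ ♔ ♗ ♘ ♖


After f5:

♜ ♞ ♝ ♛ ♚ ♝ ♞ ♜
♟ ♟ ♟ ♟ ♟ · ♟ ·
· · · · · · · ♟
· · · · · ♟ · ·
· · · · ♙ · ♙ ·
· · · · · · · ·
♙ ♙ ♙ ♙ · ♙ · ♙
♖ ♘ ♗ ♕ ♔ ♗ ♘ ♖


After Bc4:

♜ ♞ ♝ ♛ ♚ ♝ ♞ ♜
♟ ♟ ♟ ♟ ♟ · ♟ ·
· · · · · · · ♟
· · · · · ♟ · ·
· · ♗ · ♙ · ♙ ·
· · · · · · · ·
♙ ♙ ♙ ♙ · ♙ · ♙
♖ ♘ ♗ ♕ ♔ · ♘ ♖


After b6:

♜ ♞ ♝ ♛ ♚ ♝ ♞ ♜
♟ · ♟ ♟ ♟ · ♟ ·
· ♟ · · · · · ♟
· · · · · ♟ · ·
· · ♗ · ♙ · ♙ ·
· · · · · · · ·
♙ ♙ ♙ ♙ · ♙ · ♙
♖ ♘ ♗ ♕ ♔ · ♘ ♖



  a b c d e f g h
  ─────────────────
8│♜ ♞ ♝ ♛ ♚ ♝ ♞ ♜│8
7│♟ · ♟ ♟ ♟ · ♟ ·│7
6│· ♟ · · · · · ♟│6
5│· · · · · ♟ · ·│5
4│· · ♗ · ♙ · ♙ ·│4
3│· · · · · · · ·│3
2│♙ ♙ ♙ ♙ · ♙ · ♙│2
1│♖ ♘ ♗ ♕ ♔ · ♘ ♖│1
  ─────────────────
  a b c d e f g h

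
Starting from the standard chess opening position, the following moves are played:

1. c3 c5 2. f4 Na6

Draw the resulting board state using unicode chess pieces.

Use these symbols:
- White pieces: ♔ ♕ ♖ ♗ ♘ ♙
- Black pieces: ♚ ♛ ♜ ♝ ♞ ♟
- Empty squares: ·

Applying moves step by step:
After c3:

♜ ♞ ♝ ♛ ♚ ♝ ♞ ♜
♟ ♟ ♟ ♟ ♟ ♟ ♟ ♟
· · · · · · · ·
· · · · · · · ·
· · · · · · · ·
· · ♙ · · · · ·
♙ ♙ · ♙ ♙ ♙ ♙ ♙
♖ ♘ ♗ ♕ ♔ ♗ ♘ ♖


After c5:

♜ ♞ ♝ ♛ ♚ ♝ ♞ ♜
♟ ♟ · ♟ ♟ ♟ ♟ ♟
· · · · · · · ·
· · ♟ · · · · ·
· · · · · · · ·
· · ♙ · · · · ·
♙ ♙ · ♙ ♙ ♙ ♙ ♙
♖ ♘ ♗ ♕ ♔ ♗ ♘ ♖


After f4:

♜ ♞ ♝ ♛ ♚ ♝ ♞ ♜
♟ ♟ · ♟ ♟ ♟ ♟ ♟
· · · · · · · ·
· · ♟ · · · · ·
· · · · · ♙ · ·
· · ♙ · · · · ·
♙ ♙ · ♙ ♙ · ♙ ♙
♖ ♘ ♗ ♕ ♔ ♗ ♘ ♖


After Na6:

♜ · ♝ ♛ ♚ ♝ ♞ ♜
♟ ♟ · ♟ ♟ ♟ ♟ ♟
♞ · · · · · · ·
· · ♟ · · · · ·
· · · · · ♙ · ·
· · ♙ · · · · ·
♙ ♙ · ♙ ♙ · ♙ ♙
♖ ♘ ♗ ♕ ♔ ♗ ♘ ♖



  a b c d e f g h
  ─────────────────
8│♜ · ♝ ♛ ♚ ♝ ♞ ♜│8
7│♟ ♟ · ♟ ♟ ♟ ♟ ♟│7
6│♞ · · · · · · ·│6
5│· · ♟ · · · · ·│5
4│· · · · · ♙ · ·│4
3│· · ♙ · · · · ·│3
2│♙ ♙ · ♙ ♙ · ♙ ♙│2
1│♖ ♘ ♗ ♕ ♔ ♗ ♘ ♖│1
  ─────────────────
  a b c d e f g h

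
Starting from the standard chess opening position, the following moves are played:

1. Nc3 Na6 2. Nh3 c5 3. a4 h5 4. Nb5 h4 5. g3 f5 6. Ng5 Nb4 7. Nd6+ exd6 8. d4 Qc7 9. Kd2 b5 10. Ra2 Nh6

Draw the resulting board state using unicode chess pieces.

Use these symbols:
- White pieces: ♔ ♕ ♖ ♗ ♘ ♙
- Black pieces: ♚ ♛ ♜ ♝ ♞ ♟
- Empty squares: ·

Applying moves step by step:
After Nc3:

♜ ♞ ♝ ♛ ♚ ♝ ♞ ♜
♟ ♟ ♟ ♟ ♟ ♟ ♟ ♟
· · · · · · · ·
· · · · · · · ·
· · · · · · · ·
· · ♘ · · · · ·
♙ ♙ ♙ ♙ ♙ ♙ ♙ ♙
♖ · ♗ ♕ ♔ ♗ ♘ ♖


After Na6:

♜ · ♝ ♛ ♚ ♝ ♞ ♜
♟ ♟ ♟ ♟ ♟ ♟ ♟ ♟
♞ · · · · · · ·
· · · · · · · ·
· · · · · · · ·
· · ♘ · · · · ·
♙ ♙ ♙ ♙ ♙ ♙ ♙ ♙
♖ · ♗ ♕ ♔ ♗ ♘ ♖


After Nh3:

♜ · ♝ ♛ ♚ ♝ ♞ ♜
♟ ♟ ♟ ♟ ♟ ♟ ♟ ♟
♞ · · · · · · ·
· · · · · · · ·
· · · · · · · ·
· · ♘ · · · · ♘
♙ ♙ ♙ ♙ ♙ ♙ ♙ ♙
♖ · ♗ ♕ ♔ ♗ · ♖


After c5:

♜ · ♝ ♛ ♚ ♝ ♞ ♜
♟ ♟ · ♟ ♟ ♟ ♟ ♟
♞ · · · · · · ·
· · ♟ · · · · ·
· · · · · · · ·
· · ♘ · · · · ♘
♙ ♙ ♙ ♙ ♙ ♙ ♙ ♙
♖ · ♗ ♕ ♔ ♗ · ♖


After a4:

♜ · ♝ ♛ ♚ ♝ ♞ ♜
♟ ♟ · ♟ ♟ ♟ ♟ ♟
♞ · · · · · · ·
· · ♟ · · · · ·
♙ · · · · · · ·
· · ♘ · · · · ♘
· ♙ ♙ ♙ ♙ ♙ ♙ ♙
♖ · ♗ ♕ ♔ ♗ · ♖


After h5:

♜ · ♝ ♛ ♚ ♝ ♞ ♜
♟ ♟ · ♟ ♟ ♟ ♟ ·
♞ · · · · · · ·
· · ♟ · · · · ♟
♙ · · · · · · ·
· · ♘ · · · · ♘
· ♙ ♙ ♙ ♙ ♙ ♙ ♙
♖ · ♗ ♕ ♔ ♗ · ♖


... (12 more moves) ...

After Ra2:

♜ · ♝ · ♚ ♝ ♞ ♜
♟ · ♛ ♟ · · ♟ ·
· · · ♟ · · · ·
· ♟ ♟ · · ♟ ♘ ·
♙ ♞ · ♙ · · · ♟
· · · · · · ♙ ·
♖ ♙ ♙ ♔ ♙ ♙ · ♙
· · ♗ ♕ · ♗ · ♖


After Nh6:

♜ · ♝ · ♚ ♝ · ♜
♟ · ♛ ♟ · · ♟ ·
· · · ♟ · · · ♞
· ♟ ♟ · · ♟ ♘ ·
♙ ♞ · ♙ · · · ♟
· · · · · · ♙ ·
♖ ♙ ♙ ♔ ♙ ♙ · ♙
· · ♗ ♕ · ♗ · ♖



  a b c d e f g h
  ─────────────────
8│♜ · ♝ · ♚ ♝ · ♜│8
7│♟ · ♛ ♟ · · ♟ ·│7
6│· · · ♟ · · · ♞│6
5│· ♟ ♟ · · ♟ ♘ ·│5
4│♙ ♞ · ♙ · · · ♟│4
3│· · · · · · ♙ ·│3
2│♖ ♙ ♙ ♔ ♙ ♙ · ♙│2
1│· · ♗ ♕ · ♗ · ♖│1
  ─────────────────
  a b c d e f g h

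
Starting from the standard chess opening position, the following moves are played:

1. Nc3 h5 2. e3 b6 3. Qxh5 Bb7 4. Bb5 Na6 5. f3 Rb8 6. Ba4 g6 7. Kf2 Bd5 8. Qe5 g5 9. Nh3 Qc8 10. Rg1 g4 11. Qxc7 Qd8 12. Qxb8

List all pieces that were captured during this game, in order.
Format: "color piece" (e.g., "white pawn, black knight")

Tracking captures:
  Qxh5: captured black pawn
  Qxc7: captured black pawn
  Qxb8: captured black rook

black pawn, black pawn, black rook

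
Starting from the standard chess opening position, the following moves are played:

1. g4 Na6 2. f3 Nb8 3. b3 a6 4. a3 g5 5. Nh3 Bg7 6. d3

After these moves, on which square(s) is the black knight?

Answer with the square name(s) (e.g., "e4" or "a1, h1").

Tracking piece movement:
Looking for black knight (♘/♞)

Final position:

  a b c d e f g h
  ─────────────────
8│♜ ♞ ♝ ♛ ♚ · ♞ ♜│8
7│· ♟ ♟ ♟ ♟ ♟ ♝ ♟│7
6│♟ · · · · · · ·│6
5│· · · · · · ♟ ·│5
4│· · · · · · ♙ ·│4
3│♙ ♙ · ♙ · ♙ · ♘│3
2│· · ♙ · ♙ · · ♙│2
1│♖ ♘ ♗ ♕ ♔ ♗ · ♖│1
  ─────────────────
  a b c d e f g h


b8, g8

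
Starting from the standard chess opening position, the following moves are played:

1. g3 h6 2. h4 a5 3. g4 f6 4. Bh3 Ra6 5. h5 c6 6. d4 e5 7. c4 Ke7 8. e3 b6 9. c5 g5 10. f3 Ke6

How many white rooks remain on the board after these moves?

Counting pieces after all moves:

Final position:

  a b c d e f g h
  ─────────────────
8│· ♞ ♝ ♛ · ♝ ♞ ♜│8
7│· · · ♟ · · · ·│7
6│♜ ♟ ♟ · ♚ ♟ · ♟│6
5│♟ · ♙ · ♟ · ♟ ♙│5
4│· · · ♙ · · ♙ ·│4
3│· · · · ♙ ♙ · ♗│3
2│♙ ♙ · · · · · ·│2
1│♖ ♘ ♗ ♕ ♔ · ♘ ♖│1
  ─────────────────
  a b c d e f g h


2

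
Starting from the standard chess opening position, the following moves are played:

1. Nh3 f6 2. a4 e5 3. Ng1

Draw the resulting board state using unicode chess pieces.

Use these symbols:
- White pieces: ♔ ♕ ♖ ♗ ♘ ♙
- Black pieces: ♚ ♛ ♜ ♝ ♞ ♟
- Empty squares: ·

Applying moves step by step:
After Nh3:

♜ ♞ ♝ ♛ ♚ ♝ ♞ ♜
♟ ♟ ♟ ♟ ♟ ♟ ♟ ♟
· · · · · · · ·
· · · · · · · ·
· · · · · · · ·
· · · · · · · ♘
♙ ♙ ♙ ♙ ♙ ♙ ♙ ♙
♖ ♘ ♗ ♕ ♔ ♗ · ♖


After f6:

♜ ♞ ♝ ♛ ♚ ♝ ♞ ♜
♟ ♟ ♟ ♟ ♟ · ♟ ♟
· · · · · ♟ · ·
· · · · · · · ·
· · · · · · · ·
· · · · · · · ♘
♙ ♙ ♙ ♙ ♙ ♙ ♙ ♙
♖ ♘ ♗ ♕ ♔ ♗ · ♖


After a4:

♜ ♞ ♝ ♛ ♚ ♝ ♞ ♜
♟ ♟ ♟ ♟ ♟ · ♟ ♟
· · · · · ♟ · ·
· · · · · · · ·
♙ · · · · · · ·
· · · · · · · ♘
· ♙ ♙ ♙ ♙ ♙ ♙ ♙
♖ ♘ ♗ ♕ ♔ ♗ · ♖


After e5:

♜ ♞ ♝ ♛ ♚ ♝ ♞ ♜
♟ ♟ ♟ ♟ · · ♟ ♟
· · · · · ♟ · ·
· · · · ♟ · · ·
♙ · · · · · · ·
· · · · · · · ♘
· ♙ ♙ ♙ ♙ ♙ ♙ ♙
♖ ♘ ♗ ♕ ♔ ♗ · ♖


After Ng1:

♜ ♞ ♝ ♛ ♚ ♝ ♞ ♜
♟ ♟ ♟ ♟ · · ♟ ♟
· · · · · ♟ · ·
· · · · ♟ · · ·
♙ · · · · · · ·
· · · · · · · ·
· ♙ ♙ ♙ ♙ ♙ ♙ ♙
♖ ♘ ♗ ♕ ♔ ♗ ♘ ♖



  a b c d e f g h
  ─────────────────
8│♜ ♞ ♝ ♛ ♚ ♝ ♞ ♜│8
7│♟ ♟ ♟ ♟ · · ♟ ♟│7
6│· · · · · ♟ · ·│6
5│· · · · ♟ · · ·│5
4│♙ · · · · · · ·│4
3│· · · · · · · ·│3
2│· ♙ ♙ ♙ ♙ ♙ ♙ ♙│2
1│♖ ♘ ♗ ♕ ♔ ♗ ♘ ♖│1
  ─────────────────
  a b c d e f g h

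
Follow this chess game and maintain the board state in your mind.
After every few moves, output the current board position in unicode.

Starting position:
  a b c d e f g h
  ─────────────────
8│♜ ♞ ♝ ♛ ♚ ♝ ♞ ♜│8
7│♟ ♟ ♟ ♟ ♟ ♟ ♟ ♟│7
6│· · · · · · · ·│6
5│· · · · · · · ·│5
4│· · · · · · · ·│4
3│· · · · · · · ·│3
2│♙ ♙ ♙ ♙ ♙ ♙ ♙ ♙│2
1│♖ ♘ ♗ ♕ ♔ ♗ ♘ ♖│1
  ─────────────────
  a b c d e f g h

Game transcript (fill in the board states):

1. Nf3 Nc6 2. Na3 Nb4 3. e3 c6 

  a b c d e f g h
  ─────────────────
8│♜ · ♝ ♛ ♚ ♝ ♞ ♜│8
7│♟ ♟ · ♟ ♟ ♟ ♟ ♟│7
6│· · ♟ · · · · ·│6
5│· · · · · · · ·│5
4│· ♞ · · · · · ·│4
3│♘ · · · ♙ ♘ · ·│3
2│♙ ♙ ♙ ♙ · ♙ ♙ ♙│2
1│♖ · ♗ ♕ ♔ ♗ · ♖│1
  ─────────────────
  a b c d e f g h

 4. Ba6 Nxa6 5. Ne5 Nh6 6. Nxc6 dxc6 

  a b c d e f g h
  ─────────────────
8│♜ · ♝ ♛ ♚ ♝ · ♜│8
7│♟ ♟ · · ♟ ♟ ♟ ♟│7
6│♞ · ♟ · · · · ♞│6
5│· · · · · · · ·│5
4│· · · · · · · ·│4
3│♘ · · · ♙ · · ·│3
2│♙ ♙ ♙ ♙ · ♙ ♙ ♙│2
1│♖ · ♗ ♕ ♔ · · ♖│1
  ─────────────────
  a b c d e f g h

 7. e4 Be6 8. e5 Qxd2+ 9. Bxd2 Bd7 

  a b c d e f g h
  ─────────────────
8│♜ · · · ♚ ♝ · ♜│8
7│♟ ♟ · ♝ ♟ ♟ ♟ ♟│7
6│♞ · ♟ · · · · ♞│6
5│· · · · ♙ · · ·│5
4│· · · · · · · ·│4
3│♘ · · · · · · ·│3
2│♙ ♙ ♙ ♗ · ♙ ♙ ♙│2
1│♖ · · ♕ ♔ · · ♖│1
  ─────────────────
  a b c d e f g h

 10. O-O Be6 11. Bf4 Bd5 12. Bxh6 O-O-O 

  a b c d e f g h
  ─────────────────
8│· · ♚ ♜ · ♝ · ♜│8
7│♟ ♟ · · ♟ ♟ ♟ ♟│7
6│♞ · ♟ · · · · ♗│6
5│· · · ♝ ♙ · · ·│5
4│· · · · · · · ·│4
3│♘ · · · · · · ·│3
2│♙ ♙ ♙ · · ♙ ♙ ♙│2
1│♖ · · ♕ · ♖ ♔ ·│1
  ─────────────────
  a b c d e f g h

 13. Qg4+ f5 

  a b c d e f g h
  ─────────────────
8│· · ♚ ♜ · ♝ · ♜│8
7│♟ ♟ · · ♟ · ♟ ♟│7
6│♞ · ♟ · · · · ♗│6
5│· · · ♝ ♙ ♟ · ·│5
4│· · · · · · ♕ ·│4
3│♘ · · · · · · ·│3
2│♙ ♙ ♙ · · ♙ ♙ ♙│2
1│♖ · · · · ♖ ♔ ·│1
  ─────────────────
  a b c d e f g h


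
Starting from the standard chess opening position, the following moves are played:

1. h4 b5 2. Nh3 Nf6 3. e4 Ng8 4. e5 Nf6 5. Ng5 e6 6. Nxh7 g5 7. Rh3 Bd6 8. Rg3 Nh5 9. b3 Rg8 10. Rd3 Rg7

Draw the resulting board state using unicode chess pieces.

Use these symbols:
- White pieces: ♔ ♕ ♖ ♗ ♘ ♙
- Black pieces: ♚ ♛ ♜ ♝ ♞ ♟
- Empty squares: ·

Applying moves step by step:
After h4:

♜ ♞ ♝ ♛ ♚ ♝ ♞ ♜
♟ ♟ ♟ ♟ ♟ ♟ ♟ ♟
· · · · · · · ·
· · · · · · · ·
· · · · · · · ♙
· · · · · · · ·
♙ ♙ ♙ ♙ ♙ ♙ ♙ ·
♖ ♘ ♗ ♕ ♔ ♗ ♘ ♖


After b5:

♜ ♞ ♝ ♛ ♚ ♝ ♞ ♜
♟ · ♟ ♟ ♟ ♟ ♟ ♟
· · · · · · · ·
· ♟ · · · · · ·
· · · · · · · ♙
· · · · · · · ·
♙ ♙ ♙ ♙ ♙ ♙ ♙ ·
♖ ♘ ♗ ♕ ♔ ♗ ♘ ♖


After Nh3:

♜ ♞ ♝ ♛ ♚ ♝ ♞ ♜
♟ · ♟ ♟ ♟ ♟ ♟ ♟
· · · · · · · ·
· ♟ · · · · · ·
· · · · · · · ♙
· · · · · · · ♘
♙ ♙ ♙ ♙ ♙ ♙ ♙ ·
♖ ♘ ♗ ♕ ♔ ♗ · ♖


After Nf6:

♜ ♞ ♝ ♛ ♚ ♝ · ♜
♟ · ♟ ♟ ♟ ♟ ♟ ♟
· · · · · ♞ · ·
· ♟ · · · · · ·
· · · · · · · ♙
· · · · · · · ♘
♙ ♙ ♙ ♙ ♙ ♙ ♙ ·
♖ ♘ ♗ ♕ ♔ ♗ · ♖


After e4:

♜ ♞ ♝ ♛ ♚ ♝ · ♜
♟ · ♟ ♟ ♟ ♟ ♟ ♟
· · · · · ♞ · ·
· ♟ · · · · · ·
· · · · ♙ · · ♙
· · · · · · · ♘
♙ ♙ ♙ ♙ · ♙ ♙ ·
♖ ♘ ♗ ♕ ♔ ♗ · ♖


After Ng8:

♜ ♞ ♝ ♛ ♚ ♝ ♞ ♜
♟ · ♟ ♟ ♟ ♟ ♟ ♟
· · · · · · · ·
· ♟ · · · · · ·
· · · · ♙ · · ♙
· · · · · · · ♘
♙ ♙ ♙ ♙ · ♙ ♙ ·
♖ ♘ ♗ ♕ ♔ ♗ · ♖


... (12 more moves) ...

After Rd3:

♜ ♞ ♝ ♛ ♚ · ♜ ·
♟ · ♟ ♟ · ♟ · ♘
· · · ♝ ♟ · · ·
· ♟ · · ♙ · ♟ ♞
· · · · · · · ♙
· ♙ · ♖ · · · ·
♙ · ♙ ♙ · ♙ ♙ ·
♖ ♘ ♗ ♕ ♔ ♗ · ·


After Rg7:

♜ ♞ ♝ ♛ ♚ · · ·
♟ · ♟ ♟ · ♟ ♜ ♘
· · · ♝ ♟ · · ·
· ♟ · · ♙ · ♟ ♞
· · · · · · · ♙
· ♙ · ♖ · · · ·
♙ · ♙ ♙ · ♙ ♙ ·
♖ ♘ ♗ ♕ ♔ ♗ · ·



  a b c d e f g h
  ─────────────────
8│♜ ♞ ♝ ♛ ♚ · · ·│8
7│♟ · ♟ ♟ · ♟ ♜ ♘│7
6│· · · ♝ ♟ · · ·│6
5│· ♟ · · ♙ · ♟ ♞│5
4│· · · · · · · ♙│4
3│· ♙ · ♖ · · · ·│3
2│♙ · ♙ ♙ · ♙ ♙ ·│2
1│♖ ♘ ♗ ♕ ♔ ♗ · ·│1
  ─────────────────
  a b c d e f g h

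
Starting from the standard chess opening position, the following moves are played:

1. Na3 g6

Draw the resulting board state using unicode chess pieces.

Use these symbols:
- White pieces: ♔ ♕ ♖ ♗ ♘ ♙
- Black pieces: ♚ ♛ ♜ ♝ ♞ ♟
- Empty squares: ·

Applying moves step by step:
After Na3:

♜ ♞ ♝ ♛ ♚ ♝ ♞ ♜
♟ ♟ ♟ ♟ ♟ ♟ ♟ ♟
· · · · · · · ·
· · · · · · · ·
· · · · · · · ·
♘ · · · · · · ·
♙ ♙ ♙ ♙ ♙ ♙ ♙ ♙
♖ · ♗ ♕ ♔ ♗ ♘ ♖


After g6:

♜ ♞ ♝ ♛ ♚ ♝ ♞ ♜
♟ ♟ ♟ ♟ ♟ ♟ · ♟
· · · · · · ♟ ·
· · · · · · · ·
· · · · · · · ·
♘ · · · · · · ·
♙ ♙ ♙ ♙ ♙ ♙ ♙ ♙
♖ · ♗ ♕ ♔ ♗ ♘ ♖



  a b c d e f g h
  ─────────────────
8│♜ ♞ ♝ ♛ ♚ ♝ ♞ ♜│8
7│♟ ♟ ♟ ♟ ♟ ♟ · ♟│7
6│· · · · · · ♟ ·│6
5│· · · · · · · ·│5
4│· · · · · · · ·│4
3│♘ · · · · · · ·│3
2│♙ ♙ ♙ ♙ ♙ ♙ ♙ ♙│2
1│♖ · ♗ ♕ ♔ ♗ ♘ ♖│1
  ─────────────────
  a b c d e f g h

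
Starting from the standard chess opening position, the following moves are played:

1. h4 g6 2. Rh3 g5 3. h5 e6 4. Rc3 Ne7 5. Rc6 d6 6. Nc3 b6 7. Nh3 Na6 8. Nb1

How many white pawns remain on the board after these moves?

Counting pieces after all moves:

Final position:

  a b c d e f g h
  ─────────────────
8│♜ · ♝ ♛ ♚ ♝ · ♜│8
7│♟ · ♟ · ♞ ♟ · ♟│7
6│♞ ♟ ♖ ♟ ♟ · · ·│6
5│· · · · · · ♟ ♙│5
4│· · · · · · · ·│4
3│· · · · · · · ♘│3
2│♙ ♙ ♙ ♙ ♙ ♙ ♙ ·│2
1│♖ ♘ ♗ ♕ ♔ ♗ · ·│1
  ─────────────────
  a b c d e f g h


8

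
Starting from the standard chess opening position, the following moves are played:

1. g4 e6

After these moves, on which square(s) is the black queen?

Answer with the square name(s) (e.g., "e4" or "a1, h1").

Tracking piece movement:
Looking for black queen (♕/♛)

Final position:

  a b c d e f g h
  ─────────────────
8│♜ ♞ ♝ ♛ ♚ ♝ ♞ ♜│8
7│♟ ♟ ♟ ♟ · ♟ ♟ ♟│7
6│· · · · ♟ · · ·│6
5│· · · · · · · ·│5
4│· · · · · · ♙ ·│4
3│· · · · · · · ·│3
2│♙ ♙ ♙ ♙ ♙ ♙ · ♙│2
1│♖ ♘ ♗ ♕ ♔ ♗ ♘ ♖│1
  ─────────────────
  a b c d e f g h


d8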